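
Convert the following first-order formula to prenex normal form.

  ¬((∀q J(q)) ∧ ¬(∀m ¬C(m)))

Push ¬ through the quantifiers and connectives to reach negation normal form:
  (∃q ¬J(q)) ∨ (∀m ¬C(m))
Finally move all quantifiers to the prefix:
  ∃q ∀m (¬J(q) ∨ ¬C(m))

∃q ∀m (¬J(q) ∨ ¬C(m))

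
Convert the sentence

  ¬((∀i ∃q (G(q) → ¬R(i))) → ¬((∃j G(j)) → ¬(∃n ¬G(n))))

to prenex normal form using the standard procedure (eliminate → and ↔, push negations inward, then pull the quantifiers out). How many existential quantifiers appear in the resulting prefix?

Rewrite implications/biconditionals: A → B as ¬A ∨ B.
  ¬(¬(∀i ∃q (¬G(q) ∨ ¬R(i))) ∨ ¬(¬(∃j G(j)) ∨ ¬(∃n ¬G(n))))
Push ¬ through the quantifiers and connectives to reach negation normal form:
  (∀i ∃q (¬G(q) ∨ ¬R(i))) ∧ ((∀j ¬G(j)) ∨ (∀n G(n)))
All bound variables are already distinct, so no renaming is needed.
Extract every quantifier outward, since the variables are now distinct and don't occur free across branches:
  ∀i ∃q ∀j ∀n ((¬G(q) ∨ ¬R(i)) ∧ (¬G(j) ∨ G(n)))
The prefix is ∀i ∃q ∀j ∀n: 3 universal, 1 existential.

1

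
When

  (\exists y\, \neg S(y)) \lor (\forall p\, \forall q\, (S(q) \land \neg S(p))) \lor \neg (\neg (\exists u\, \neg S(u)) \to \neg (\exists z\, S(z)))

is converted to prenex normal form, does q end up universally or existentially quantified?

Eliminate → and ↔ using ¬ and ∨.
  (\exists y\, \neg S(y)) \lor (\forall p\, \forall q\, (S(q) \land \neg S(p))) \lor \neg (\neg \neg (\exists u\, \neg S(u)) \lor \neg (\exists z\, S(z)))
Drive negations inward (¬∀x A ≡ ∃x ¬A, ¬∃x A ≡ ∀x ¬A, De Morgan for ∧/∨):
  (\exists y\, \neg S(y)) \lor (\forall p\, \forall q\, (S(q) \land \neg S(p))) \lor (\forall u\, S(u)) \land (\exists z\, S(z))
All bound variables are already distinct, so no renaming is needed.
Extract every quantifier outward, since the variables are now distinct and don't occur free across branches:
  \exists y\, \forall p\, \forall q\, \forall u\, \exists z\, (\neg S(y) \lor S(q) \land \neg S(p) \lor S(u) \land S(z))
The quantifier \forall q sits under an even number of negations (counting the antecedent side of each →), so it remains universal.

universal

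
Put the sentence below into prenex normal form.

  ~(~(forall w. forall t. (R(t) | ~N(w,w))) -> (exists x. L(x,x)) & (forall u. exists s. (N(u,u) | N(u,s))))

Rewrite implications/biconditionals: A → B as ¬A ∨ B.
  ~(~~(forall w. forall t. (R(t) | ~N(w,w))) | (exists x. L(x,x)) & (forall u. exists s. (N(u,u) | N(u,s))))
Push ¬ through the quantifiers and connectives to reach negation normal form:
  (exists w. exists t. (~R(t) & N(w,w))) & ((forall x. ~L(x,x)) | (exists u. forall s. (~N(u,u) & ~N(u,s))))
All bound variables are already distinct, so no renaming is needed.
Finally move all quantifiers to the prefix:
  exists w. exists t. forall x. exists u. forall s. (~R(t) & N(w,w) & (~L(x,x) | ~N(u,u) & ~N(u,s)))

exists w. exists t. forall x. exists u. forall s. (~R(t) & N(w,w) & (~L(x,x) | ~N(u,u) & ~N(u,s)))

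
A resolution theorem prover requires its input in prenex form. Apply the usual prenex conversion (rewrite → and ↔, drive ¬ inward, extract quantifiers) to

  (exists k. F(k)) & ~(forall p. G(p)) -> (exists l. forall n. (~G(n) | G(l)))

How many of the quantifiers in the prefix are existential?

Rewrite implications/biconditionals: A → B as ¬A ∨ B.
  ~((exists k. F(k)) & ~(forall p. G(p))) | (exists l. forall n. (~G(n) | G(l)))
Move each ¬ inward, flipping quantifiers it crosses:
  (forall k. ~F(k)) | (forall p. G(p)) | (exists l. forall n. (~G(n) | G(l)))
All bound variables are already distinct, so no renaming is needed.
Pull the quantifiers to the front (each side's bound variable is not free in the other side):
  forall k. forall p. exists l. forall n. (~F(k) | G(p) | ~G(n) | G(l))
The prefix is forall k forall p exists l forall n: 3 universal, 1 existential.

1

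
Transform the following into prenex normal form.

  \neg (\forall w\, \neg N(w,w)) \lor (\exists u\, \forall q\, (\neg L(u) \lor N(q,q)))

\exists w\, \exists u\, \forall q\, (N(w,w) \lor \neg L(u) \lor N(q,q))

Push ¬ through the quantifiers and connectives to reach negation normal form:
  (\exists w\, N(w,w)) \lor (\exists u\, \forall q\, (\neg L(u) \lor N(q,q)))
Finally move all quantifiers to the prefix:
  \exists w\, \exists u\, \forall q\, (N(w,w) \lor \neg L(u) \lor N(q,q))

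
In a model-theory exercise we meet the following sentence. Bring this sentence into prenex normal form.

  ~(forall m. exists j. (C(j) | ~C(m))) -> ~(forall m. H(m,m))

Eliminate → and ↔ using ¬ and ∨.
  ~~(forall m. exists j. (C(j) | ~C(m))) | ~(forall m. H(m,m))
Drive negations inward (¬∀x A ≡ ∃x ¬A, ¬∃x A ≡ ∀x ¬A, De Morgan for ∧/∨):
  (forall m. exists j. (C(j) | ~C(m))) | (exists m. ~H(m,m))
Standardize variables apart so no two quantifiers bind the same name: m↦v.
  (forall m. exists j. (C(j) | ~C(m))) | (exists v. ~H(v,v))
Pull the quantifiers to the front (each side's bound variable is not free in the other side):
  forall m. exists j. exists v. (C(j) | ~C(m) | ~H(v,v))

forall m. exists j. exists v. (C(j) | ~C(m) | ~H(v,v))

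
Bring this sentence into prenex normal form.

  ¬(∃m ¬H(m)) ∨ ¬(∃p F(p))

∀m ∀p (H(m) ∨ ¬F(p))

Move each ¬ inward, flipping quantifiers it crosses:
  (∀m H(m)) ∨ (∀p ¬F(p))
All bound variables are already distinct, so no renaming is needed.
Pull the quantifiers to the front (each side's bound variable is not free in the other side):
  ∀m ∀p (H(m) ∨ ¬F(p))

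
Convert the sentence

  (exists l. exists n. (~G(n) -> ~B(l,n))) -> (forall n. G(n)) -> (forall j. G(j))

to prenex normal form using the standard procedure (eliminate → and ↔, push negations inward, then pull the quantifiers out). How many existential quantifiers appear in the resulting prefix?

1

First replace A → B with ¬A ∨ B.
  ~(exists l. exists n. (~~G(n) | ~B(l,n))) | ~(forall n. G(n)) | (forall j. G(j))
Move each ¬ inward, flipping quantifiers it crosses:
  (forall l. forall n. (~G(n) & B(l,n))) | (exists n. ~G(n)) | (forall j. G(j))
Give each quantifier a distinct variable: n↦p.
  (forall l. forall n. (~G(n) & B(l,n))) | (exists p. ~G(p)) | (forall j. G(j))
Extract every quantifier outward, since the variables are now distinct and don't occur free across branches:
  forall l. forall n. exists p. forall j. (~G(n) & B(l,n) | ~G(p) | G(j))
The prefix is forall l forall n exists p forall j: 3 universal, 1 existential.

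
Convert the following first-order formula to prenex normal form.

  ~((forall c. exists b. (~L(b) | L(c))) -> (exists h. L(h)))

forall c. exists b. forall h. ((~L(b) | L(c)) & ~L(h))

Eliminate → and ↔ using ¬ and ∨.
  ~(~(forall c. exists b. (~L(b) | L(c))) | (exists h. L(h)))
Move each ¬ inward, flipping quantifiers it crosses:
  (forall c. exists b. (~L(b) | L(c))) & (forall h. ~L(h))
Finally move all quantifiers to the prefix:
  forall c. exists b. forall h. ((~L(b) | L(c)) & ~L(h))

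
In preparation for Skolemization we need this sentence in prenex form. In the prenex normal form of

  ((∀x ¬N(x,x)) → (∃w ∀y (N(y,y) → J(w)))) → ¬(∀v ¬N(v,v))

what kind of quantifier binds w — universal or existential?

Rewrite implications/biconditionals: A → B as ¬A ∨ B.
  ¬(¬(∀x ¬N(x,x)) ∨ (∃w ∀y (¬N(y,y) ∨ J(w)))) ∨ ¬(∀v ¬N(v,v))
Push ¬ through the quantifiers and connectives to reach negation normal form:
  (∀x ¬N(x,x)) ∧ (∀w ∃y (N(y,y) ∧ ¬J(w))) ∨ (∃v N(v,v))
Pull the quantifiers to the front (each side's bound variable is not free in the other side):
  ∀x ∀w ∃y ∃v (¬N(x,x) ∧ N(y,y) ∧ ¬J(w) ∨ N(v,v))
The quantifier ∃w sits under an odd number of negations (counting the antecedent side of each →), so it flips to ∀w.

universal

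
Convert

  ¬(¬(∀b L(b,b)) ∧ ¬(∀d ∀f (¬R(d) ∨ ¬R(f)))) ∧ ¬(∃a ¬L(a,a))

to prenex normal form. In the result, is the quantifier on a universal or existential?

Push ¬ through the quantifiers and connectives to reach negation normal form:
  ((∀b L(b,b)) ∨ (∀d ∀f (¬R(d) ∨ ¬R(f)))) ∧ (∀a L(a,a))
Pull the quantifiers to the front (each side's bound variable is not free in the other side):
  ∀b ∀d ∀f ∀a ((L(b,b) ∨ ¬R(d) ∨ ¬R(f)) ∧ L(a,a))
The quantifier ∃a sits under an odd number of negations, so it flips to ∀a.

universal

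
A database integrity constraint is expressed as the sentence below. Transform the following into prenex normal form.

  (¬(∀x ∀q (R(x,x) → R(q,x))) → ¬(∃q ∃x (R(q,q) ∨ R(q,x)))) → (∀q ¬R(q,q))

∃x ∃q ∃z ∃b ∀r (R(x,x) ∧ ¬R(q,x) ∧ (R(z,z) ∨ R(z,b)) ∨ ¬R(r,r))

First replace A → B with ¬A ∨ B.
  ¬(¬¬(∀x ∀q (¬R(x,x) ∨ R(q,x))) ∨ ¬(∃q ∃x (R(q,q) ∨ R(q,x)))) ∨ (∀q ¬R(q,q))
Push ¬ through the quantifiers and connectives to reach negation normal form:
  (∃x ∃q (R(x,x) ∧ ¬R(q,x))) ∧ (∃q ∃x (R(q,q) ∨ R(q,x))) ∨ (∀q ¬R(q,q))
Standardize variables apart so no two quantifiers bind the same name: q↦z, x↦b, q↦r.
  (∃x ∃q (R(x,x) ∧ ¬R(q,x))) ∧ (∃z ∃b (R(z,z) ∨ R(z,b))) ∨ (∀r ¬R(r,r))
Pull the quantifiers to the front (each side's bound variable is not free in the other side):
  ∃x ∃q ∃z ∃b ∀r (R(x,x) ∧ ¬R(q,x) ∧ (R(z,z) ∨ R(z,b)) ∨ ¬R(r,r))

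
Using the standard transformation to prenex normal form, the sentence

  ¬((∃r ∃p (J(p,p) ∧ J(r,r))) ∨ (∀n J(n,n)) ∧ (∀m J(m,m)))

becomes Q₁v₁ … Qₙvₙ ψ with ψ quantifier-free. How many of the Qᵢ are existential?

2

Drive negations inward (¬∀x A ≡ ∃x ¬A, ¬∃x A ≡ ∀x ¬A, De Morgan for ∧/∨):
  (∀r ∀p (¬J(p,p) ∨ ¬J(r,r))) ∧ ((∃n ¬J(n,n)) ∨ (∃m ¬J(m,m)))
All bound variables are already distinct, so no renaming is needed.
Finally move all quantifiers to the prefix:
  ∀r ∀p ∃n ∃m ((¬J(p,p) ∨ ¬J(r,r)) ∧ (¬J(n,n) ∨ ¬J(m,m)))
The prefix is ∀r ∀p ∃n ∃m: 2 universal, 2 existential.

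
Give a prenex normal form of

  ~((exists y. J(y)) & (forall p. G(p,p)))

forall y. exists p. (~J(y) | ~G(p,p))

Push ¬ through the quantifiers and connectives to reach negation normal form:
  (forall y. ~J(y)) | (exists p. ~G(p,p))
All bound variables are already distinct, so no renaming is needed.
Pull the quantifiers to the front (each side's bound variable is not free in the other side):
  forall y. exists p. (~J(y) | ~G(p,p))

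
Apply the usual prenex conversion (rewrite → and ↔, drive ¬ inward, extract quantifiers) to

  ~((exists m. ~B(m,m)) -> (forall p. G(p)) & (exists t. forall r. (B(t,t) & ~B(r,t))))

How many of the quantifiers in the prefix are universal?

1

Rewrite implications/biconditionals: A → B as ¬A ∨ B.
  ~(~(exists m. ~B(m,m)) | (forall p. G(p)) & (exists t. forall r. (B(t,t) & ~B(r,t))))
Push ¬ through the quantifiers and connectives to reach negation normal form:
  (exists m. ~B(m,m)) & ((exists p. ~G(p)) | (forall t. exists r. (~B(t,t) | B(r,t))))
All bound variables are already distinct, so no renaming is needed.
Extract every quantifier outward, since the variables are now distinct and don't occur free across branches:
  exists m. exists p. forall t. exists r. (~B(m,m) & (~G(p) | ~B(t,t) | B(r,t)))
The prefix is exists m exists p forall t exists r: 1 universal, 3 existential.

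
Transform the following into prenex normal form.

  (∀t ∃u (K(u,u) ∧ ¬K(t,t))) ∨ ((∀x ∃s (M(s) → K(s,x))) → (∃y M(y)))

∀t ∃u ∃x ∀s ∃y (K(u,u) ∧ ¬K(t,t) ∨ M(s) ∧ ¬K(s,x) ∨ M(y))

Rewrite implications/biconditionals: A → B as ¬A ∨ B.
  (∀t ∃u (K(u,u) ∧ ¬K(t,t))) ∨ ¬(∀x ∃s (¬M(s) ∨ K(s,x))) ∨ (∃y M(y))
Push ¬ through the quantifiers and connectives to reach negation normal form:
  (∀t ∃u (K(u,u) ∧ ¬K(t,t))) ∨ (∃x ∀s (M(s) ∧ ¬K(s,x))) ∨ (∃y M(y))
Pull the quantifiers to the front (each side's bound variable is not free in the other side):
  ∀t ∃u ∃x ∀s ∃y (K(u,u) ∧ ¬K(t,t) ∨ M(s) ∧ ¬K(s,x) ∨ M(y))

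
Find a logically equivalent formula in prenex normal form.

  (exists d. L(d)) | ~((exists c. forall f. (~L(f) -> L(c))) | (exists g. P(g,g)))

exists d. forall c. exists f. forall g. (L(d) | ~L(f) & ~L(c) & ~P(g,g))

Rewrite implications/biconditionals: A → B as ¬A ∨ B.
  (exists d. L(d)) | ~((exists c. forall f. (~~L(f) | L(c))) | (exists g. P(g,g)))
Push ¬ through the quantifiers and connectives to reach negation normal form:
  (exists d. L(d)) | (forall c. exists f. (~L(f) & ~L(c))) & (forall g. ~P(g,g))
Finally move all quantifiers to the prefix:
  exists d. forall c. exists f. forall g. (L(d) | ~L(f) & ~L(c) & ~P(g,g))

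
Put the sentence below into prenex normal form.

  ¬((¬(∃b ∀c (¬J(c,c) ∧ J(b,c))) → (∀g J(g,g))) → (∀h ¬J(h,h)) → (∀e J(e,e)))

First replace A → B with ¬A ∨ B.
  ¬(¬(¬¬(∃b ∀c (¬J(c,c) ∧ J(b,c))) ∨ (∀g J(g,g))) ∨ ¬(∀h ¬J(h,h)) ∨ (∀e J(e,e)))
Push ¬ through the quantifiers and connectives to reach negation normal form:
  ((∃b ∀c (¬J(c,c) ∧ J(b,c))) ∨ (∀g J(g,g))) ∧ (∀h ¬J(h,h)) ∧ (∃e ¬J(e,e))
Finally move all quantifiers to the prefix:
  ∃b ∀c ∀g ∀h ∃e ((¬J(c,c) ∧ J(b,c) ∨ J(g,g)) ∧ ¬J(h,h) ∧ ¬J(e,e))

∃b ∀c ∀g ∀h ∃e ((¬J(c,c) ∧ J(b,c) ∨ J(g,g)) ∧ ¬J(h,h) ∧ ¬J(e,e))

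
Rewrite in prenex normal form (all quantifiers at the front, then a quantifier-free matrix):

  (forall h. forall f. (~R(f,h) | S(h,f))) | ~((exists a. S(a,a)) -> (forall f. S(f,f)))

Eliminate → and ↔ using ¬ and ∨.
  (forall h. forall f. (~R(f,h) | S(h,f))) | ~(~(exists a. S(a,a)) | (forall f. S(f,f)))
Push ¬ through the quantifiers and connectives to reach negation normal form:
  (forall h. forall f. (~R(f,h) | S(h,f))) | (exists a. S(a,a)) & (exists f. ~S(f,f))
Give each quantifier a distinct variable: f↦y1.
  (forall h. forall f. (~R(f,h) | S(h,f))) | (exists a. S(a,a)) & (exists y1. ~S(y1,y1))
Finally move all quantifiers to the prefix:
  forall h. forall f. exists a. exists y1. (~R(f,h) | S(h,f) | S(a,a) & ~S(y1,y1))

forall h. forall f. exists a. exists y1. (~R(f,h) | S(h,f) | S(a,a) & ~S(y1,y1))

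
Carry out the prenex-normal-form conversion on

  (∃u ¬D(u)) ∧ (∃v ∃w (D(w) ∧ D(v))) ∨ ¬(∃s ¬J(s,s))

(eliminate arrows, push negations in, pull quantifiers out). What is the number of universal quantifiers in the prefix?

1

Move each ¬ inward, flipping quantifiers it crosses:
  (∃u ¬D(u)) ∧ (∃v ∃w (D(w) ∧ D(v))) ∨ (∀s J(s,s))
All bound variables are already distinct, so no renaming is needed.
Extract every quantifier outward, since the variables are now distinct and don't occur free across branches:
  ∃u ∃v ∃w ∀s (¬D(u) ∧ D(w) ∧ D(v) ∨ J(s,s))
The prefix is ∃u ∃v ∃w ∀s: 1 universal, 3 existential.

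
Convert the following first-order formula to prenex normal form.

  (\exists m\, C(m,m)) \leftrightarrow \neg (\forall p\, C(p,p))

\forall m\, \exists p\, \forall v\, \exists y1\, ((\neg C(m,m) \lor \neg C(p,p)) \land (C(v,v) \lor C(y1,y1)))

Rewrite implications/biconditionals: A → B as ¬A ∨ B; A ↔ B as (¬A ∨ B) ∧ (¬B ∨ A).
  (\neg (\exists m\, C(m,m)) \lor \neg (\forall p\, C(p,p))) \land (\neg \neg (\forall p\, C(p,p)) \lor (\exists m\, C(m,m)))
Move each ¬ inward, flipping quantifiers it crosses:
  ((\forall m\, \neg C(m,m)) \lor (\exists p\, \neg C(p,p))) \land ((\forall p\, C(p,p)) \lor (\exists m\, C(m,m)))
Standardize variables apart so no two quantifiers bind the same name: p↦v, m↦y1.
  ((\forall m\, \neg C(m,m)) \lor (\exists p\, \neg C(p,p))) \land ((\forall v\, C(v,v)) \lor (\exists y1\, C(y1,y1)))
Extract every quantifier outward, since the variables are now distinct and don't occur free across branches:
  \forall m\, \exists p\, \forall v\, \exists y1\, ((\neg C(m,m) \lor \neg C(p,p)) \land (C(v,v) \lor C(y1,y1)))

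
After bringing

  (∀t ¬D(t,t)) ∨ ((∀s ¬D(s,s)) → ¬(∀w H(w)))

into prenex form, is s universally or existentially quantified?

Rewrite implications/biconditionals: A → B as ¬A ∨ B.
  (∀t ¬D(t,t)) ∨ ¬(∀s ¬D(s,s)) ∨ ¬(∀w H(w))
Move each ¬ inward, flipping quantifiers it crosses:
  (∀t ¬D(t,t)) ∨ (∃s D(s,s)) ∨ (∃w ¬H(w))
All bound variables are already distinct, so no renaming is needed.
Finally move all quantifiers to the prefix:
  ∀t ∃s ∃w (¬D(t,t) ∨ D(s,s) ∨ ¬H(w))
The quantifier ∀s sits under an odd number of negations (counting the antecedent side of each →), so it flips to ∃s.

existential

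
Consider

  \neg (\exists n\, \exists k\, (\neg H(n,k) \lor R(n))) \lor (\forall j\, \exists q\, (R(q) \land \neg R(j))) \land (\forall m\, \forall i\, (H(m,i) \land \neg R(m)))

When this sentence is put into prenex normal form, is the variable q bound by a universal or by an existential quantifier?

Push ¬ through the quantifiers and connectives to reach negation normal form:
  (\forall n\, \forall k\, (H(n,k) \land \neg R(n))) \lor (\forall j\, \exists q\, (R(q) \land \neg R(j))) \land (\forall m\, \forall i\, (H(m,i) \land \neg R(m)))
All bound variables are already distinct, so no renaming is needed.
Pull the quantifiers to the front (each side's bound variable is not free in the other side):
  \forall n\, \forall k\, \forall j\, \exists q\, \forall m\, \forall i\, (H(n,k) \land \neg R(n) \lor R(q) \land \neg R(j) \land H(m,i) \land \neg R(m))
The quantifier \exists q sits under an even number of negations, so it remains existential.

existential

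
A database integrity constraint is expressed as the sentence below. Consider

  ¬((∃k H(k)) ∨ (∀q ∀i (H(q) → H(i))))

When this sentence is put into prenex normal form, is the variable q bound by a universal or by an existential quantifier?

existential

First replace A → B with ¬A ∨ B.
  ¬((∃k H(k)) ∨ (∀q ∀i (¬H(q) ∨ H(i))))
Push ¬ through the quantifiers and connectives to reach negation normal form:
  (∀k ¬H(k)) ∧ (∃q ∃i (H(q) ∧ ¬H(i)))
Extract every quantifier outward, since the variables are now distinct and don't occur free across branches:
  ∀k ∃q ∃i (¬H(k) ∧ H(q) ∧ ¬H(i))
The quantifier ∀q sits under an odd number of negations (counting the antecedent side of each →), so it flips to ∃q.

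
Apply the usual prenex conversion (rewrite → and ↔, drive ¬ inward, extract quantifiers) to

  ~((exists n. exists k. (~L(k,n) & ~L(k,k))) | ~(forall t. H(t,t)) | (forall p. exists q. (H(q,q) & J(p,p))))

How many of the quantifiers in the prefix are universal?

Drive negations inward (¬∀x A ≡ ∃x ¬A, ¬∃x A ≡ ∀x ¬A, De Morgan for ∧/∨):
  (forall n. forall k. (L(k,n) | L(k,k))) & (forall t. H(t,t)) & (exists p. forall q. (~H(q,q) | ~J(p,p)))
Pull the quantifiers to the front (each side's bound variable is not free in the other side):
  forall n. forall k. forall t. exists p. forall q. ((L(k,n) | L(k,k)) & H(t,t) & (~H(q,q) | ~J(p,p)))
The prefix is forall n forall k forall t exists p forall q: 4 universal, 1 existential.

4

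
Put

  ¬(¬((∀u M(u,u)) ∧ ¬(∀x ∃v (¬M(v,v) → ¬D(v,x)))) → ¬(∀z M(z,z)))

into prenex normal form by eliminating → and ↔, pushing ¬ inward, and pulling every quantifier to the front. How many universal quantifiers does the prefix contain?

2

Eliminate → and ↔ using ¬ and ∨.
  ¬(¬¬((∀u M(u,u)) ∧ ¬(∀x ∃v (¬¬M(v,v) ∨ ¬D(v,x)))) ∨ ¬(∀z M(z,z)))
Push ¬ through the quantifiers and connectives to reach negation normal form:
  ((∃u ¬M(u,u)) ∨ (∀x ∃v (M(v,v) ∨ ¬D(v,x)))) ∧ (∀z M(z,z))
All bound variables are already distinct, so no renaming is needed.
Finally move all quantifiers to the prefix:
  ∃u ∀x ∃v ∀z ((¬M(u,u) ∨ M(v,v) ∨ ¬D(v,x)) ∧ M(z,z))
The prefix is ∃u ∀x ∃v ∀z: 2 universal, 2 existential.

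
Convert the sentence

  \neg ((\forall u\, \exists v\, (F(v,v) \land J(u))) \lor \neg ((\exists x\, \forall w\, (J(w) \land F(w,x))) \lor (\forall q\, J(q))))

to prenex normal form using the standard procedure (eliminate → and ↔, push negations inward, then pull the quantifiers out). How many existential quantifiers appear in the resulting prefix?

Move each ¬ inward, flipping quantifiers it crosses:
  (\exists u\, \forall v\, (\neg F(v,v) \lor \neg J(u))) \land ((\exists x\, \forall w\, (J(w) \land F(w,x))) \lor (\forall q\, J(q)))
All bound variables are already distinct, so no renaming is needed.
Pull the quantifiers to the front (each side's bound variable is not free in the other side):
  \exists u\, \forall v\, \exists x\, \forall w\, \forall q\, ((\neg F(v,v) \lor \neg J(u)) \land (J(w) \land F(w,x) \lor J(q)))
The prefix is \exists u \forall v \exists x \forall w \forall q: 3 universal, 2 existential.

2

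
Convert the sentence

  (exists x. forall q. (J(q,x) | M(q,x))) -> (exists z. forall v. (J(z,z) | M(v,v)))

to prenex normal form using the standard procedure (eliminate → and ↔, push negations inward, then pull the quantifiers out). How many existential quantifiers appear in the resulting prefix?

Eliminate → and ↔ using ¬ and ∨.
  ~(exists x. forall q. (J(q,x) | M(q,x))) | (exists z. forall v. (J(z,z) | M(v,v)))
Push ¬ through the quantifiers and connectives to reach negation normal form:
  (forall x. exists q. (~J(q,x) & ~M(q,x))) | (exists z. forall v. (J(z,z) | M(v,v)))
Finally move all quantifiers to the prefix:
  forall x. exists q. exists z. forall v. (~J(q,x) & ~M(q,x) | J(z,z) | M(v,v))
The prefix is forall x exists q exists z forall v: 2 universal, 2 existential.

2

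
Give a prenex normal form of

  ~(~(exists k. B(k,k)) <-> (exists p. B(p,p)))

forall k. forall p. exists b. exists w. (~B(k,k) & ~B(p,p) | B(b,b) & B(w,w))

Rewrite implications/biconditionals: A → B as ¬A ∨ B; A ↔ B as (¬A ∨ B) ∧ (¬B ∨ A).
  ~((~~(exists k. B(k,k)) | (exists p. B(p,p))) & (~(exists p. B(p,p)) | ~(exists k. B(k,k))))
Drive negations inward (¬∀x A ≡ ∃x ¬A, ¬∃x A ≡ ∀x ¬A, De Morgan for ∧/∨):
  (forall k. ~B(k,k)) & (forall p. ~B(p,p)) | (exists p. B(p,p)) & (exists k. B(k,k))
Give each quantifier a distinct variable: p↦b, k↦w.
  (forall k. ~B(k,k)) & (forall p. ~B(p,p)) | (exists b. B(b,b)) & (exists w. B(w,w))
Finally move all quantifiers to the prefix:
  forall k. forall p. exists b. exists w. (~B(k,k) & ~B(p,p) | B(b,b) & B(w,w))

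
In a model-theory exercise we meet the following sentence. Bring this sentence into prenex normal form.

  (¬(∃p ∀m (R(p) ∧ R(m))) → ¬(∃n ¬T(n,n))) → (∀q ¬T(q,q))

∀p ∃m ∃n ∀q ((¬R(p) ∨ ¬R(m)) ∧ ¬T(n,n) ∨ ¬T(q,q))

Rewrite implications/biconditionals: A → B as ¬A ∨ B.
  ¬(¬¬(∃p ∀m (R(p) ∧ R(m))) ∨ ¬(∃n ¬T(n,n))) ∨ (∀q ¬T(q,q))
Push ¬ through the quantifiers and connectives to reach negation normal form:
  (∀p ∃m (¬R(p) ∨ ¬R(m))) ∧ (∃n ¬T(n,n)) ∨ (∀q ¬T(q,q))
All bound variables are already distinct, so no renaming is needed.
Finally move all quantifiers to the prefix:
  ∀p ∃m ∃n ∀q ((¬R(p) ∨ ¬R(m)) ∧ ¬T(n,n) ∨ ¬T(q,q))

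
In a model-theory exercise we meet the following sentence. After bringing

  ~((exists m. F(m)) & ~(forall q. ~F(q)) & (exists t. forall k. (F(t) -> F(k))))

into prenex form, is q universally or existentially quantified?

universal

First replace A → B with ¬A ∨ B.
  ~((exists m. F(m)) & ~(forall q. ~F(q)) & (exists t. forall k. (~F(t) | F(k))))
Push ¬ through the quantifiers and connectives to reach negation normal form:
  (forall m. ~F(m)) | (forall q. ~F(q)) | (forall t. exists k. (F(t) & ~F(k)))
All bound variables are already distinct, so no renaming is needed.
Pull the quantifiers to the front (each side's bound variable is not free in the other side):
  forall m. forall q. forall t. exists k. (~F(m) | ~F(q) | F(t) & ~F(k))
The quantifier forall q sits under an even number of negations (counting the antecedent side of each →), so it remains universal.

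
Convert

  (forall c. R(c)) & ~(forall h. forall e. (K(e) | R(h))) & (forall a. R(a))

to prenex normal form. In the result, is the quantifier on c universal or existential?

universal

Drive negations inward (¬∀x A ≡ ∃x ¬A, ¬∃x A ≡ ∀x ¬A, De Morgan for ∧/∨):
  (forall c. R(c)) & (exists h. exists e. (~K(e) & ~R(h))) & (forall a. R(a))
Pull the quantifiers to the front (each side's bound variable is not free in the other side):
  forall c. exists h. exists e. forall a. (R(c) & ~K(e) & ~R(h) & R(a))
The quantifier forall c sits under an even number of negations, so it remains universal.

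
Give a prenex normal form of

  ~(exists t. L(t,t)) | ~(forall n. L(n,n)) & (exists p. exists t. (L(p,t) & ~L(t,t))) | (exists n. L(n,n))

Push ¬ through the quantifiers and connectives to reach negation normal form:
  (forall t. ~L(t,t)) | (exists n. ~L(n,n)) & (exists p. exists t. (L(p,t) & ~L(t,t))) | (exists n. L(n,n))
Give each quantifier a distinct variable: t↦y1, n↦z1.
  (forall t. ~L(t,t)) | (exists n. ~L(n,n)) & (exists p. exists y1. (L(p,y1) & ~L(y1,y1))) | (exists z1. L(z1,z1))
Extract every quantifier outward, since the variables are now distinct and don't occur free across branches:
  forall t. exists n. exists p. exists y1. exists z1. (~L(t,t) | ~L(n,n) & L(p,y1) & ~L(y1,y1) | L(z1,z1))

forall t. exists n. exists p. exists y1. exists z1. (~L(t,t) | ~L(n,n) & L(p,y1) & ~L(y1,y1) | L(z1,z1))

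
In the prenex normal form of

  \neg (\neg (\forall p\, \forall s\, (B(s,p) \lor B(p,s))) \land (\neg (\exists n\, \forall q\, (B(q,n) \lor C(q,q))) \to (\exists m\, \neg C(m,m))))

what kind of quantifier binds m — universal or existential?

universal

First replace A → B with ¬A ∨ B.
  \neg (\neg (\forall p\, \forall s\, (B(s,p) \lor B(p,s))) \land (\neg \neg (\exists n\, \forall q\, (B(q,n) \lor C(q,q))) \lor (\exists m\, \neg C(m,m))))
Push ¬ through the quantifiers and connectives to reach negation normal form:
  (\forall p\, \forall s\, (B(s,p) \lor B(p,s))) \lor (\forall n\, \exists q\, (\neg B(q,n) \land \neg C(q,q))) \land (\forall m\, C(m,m))
All bound variables are already distinct, so no renaming is needed.
Finally move all quantifiers to the prefix:
  \forall p\, \forall s\, \forall n\, \exists q\, \forall m\, (B(s,p) \lor B(p,s) \lor \neg B(q,n) \land \neg C(q,q) \land C(m,m))
The quantifier \exists m sits under an odd number of negations (counting the antecedent side of each →), so it flips to \forall m.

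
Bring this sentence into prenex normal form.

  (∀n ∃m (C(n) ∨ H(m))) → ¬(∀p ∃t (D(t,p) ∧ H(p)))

Eliminate → and ↔ using ¬ and ∨.
  ¬(∀n ∃m (C(n) ∨ H(m))) ∨ ¬(∀p ∃t (D(t,p) ∧ H(p)))
Drive negations inward (¬∀x A ≡ ∃x ¬A, ¬∃x A ≡ ∀x ¬A, De Morgan for ∧/∨):
  (∃n ∀m (¬C(n) ∧ ¬H(m))) ∨ (∃p ∀t (¬D(t,p) ∨ ¬H(p)))
Pull the quantifiers to the front (each side's bound variable is not free in the other side):
  ∃n ∀m ∃p ∀t (¬C(n) ∧ ¬H(m) ∨ ¬D(t,p) ∨ ¬H(p))

∃n ∀m ∃p ∀t (¬C(n) ∧ ¬H(m) ∨ ¬D(t,p) ∨ ¬H(p))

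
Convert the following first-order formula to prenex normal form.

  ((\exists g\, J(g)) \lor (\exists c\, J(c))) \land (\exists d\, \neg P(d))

\exists g\, \exists c\, \exists d\, ((J(g) \lor J(c)) \land \neg P(d))

All bound variables are already distinct, so no renaming is needed.
Finally move all quantifiers to the prefix:
  \exists g\, \exists c\, \exists d\, ((J(g) \lor J(c)) \land \neg P(d))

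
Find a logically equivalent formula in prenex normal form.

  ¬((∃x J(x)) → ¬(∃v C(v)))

∃x ∃v (J(x) ∧ C(v))

First replace A → B with ¬A ∨ B.
  ¬(¬(∃x J(x)) ∨ ¬(∃v C(v)))
Move each ¬ inward, flipping quantifiers it crosses:
  (∃x J(x)) ∧ (∃v C(v))
All bound variables are already distinct, so no renaming is needed.
Finally move all quantifiers to the prefix:
  ∃x ∃v (J(x) ∧ C(v))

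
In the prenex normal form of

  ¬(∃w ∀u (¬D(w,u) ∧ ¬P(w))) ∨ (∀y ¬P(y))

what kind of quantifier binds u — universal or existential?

existential

Move each ¬ inward, flipping quantifiers it crosses:
  (∀w ∃u (D(w,u) ∨ P(w))) ∨ (∀y ¬P(y))
Finally move all quantifiers to the prefix:
  ∀w ∃u ∀y (D(w,u) ∨ P(w) ∨ ¬P(y))
The quantifier ∀u sits under an odd number of negations, so it flips to ∃u.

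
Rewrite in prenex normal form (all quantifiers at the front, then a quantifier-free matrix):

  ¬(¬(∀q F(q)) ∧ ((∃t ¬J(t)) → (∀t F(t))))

∀q ∃t ∃p (F(q) ∨ ¬J(t) ∧ ¬F(p))

Eliminate → and ↔ using ¬ and ∨.
  ¬(¬(∀q F(q)) ∧ (¬(∃t ¬J(t)) ∨ (∀t F(t))))
Push ¬ through the quantifiers and connectives to reach negation normal form:
  (∀q F(q)) ∨ (∃t ¬J(t)) ∧ (∃t ¬F(t))
Standardize variables apart so no two quantifiers bind the same name: t↦p.
  (∀q F(q)) ∨ (∃t ¬J(t)) ∧ (∃p ¬F(p))
Finally move all quantifiers to the prefix:
  ∀q ∃t ∃p (F(q) ∨ ¬J(t) ∧ ¬F(p))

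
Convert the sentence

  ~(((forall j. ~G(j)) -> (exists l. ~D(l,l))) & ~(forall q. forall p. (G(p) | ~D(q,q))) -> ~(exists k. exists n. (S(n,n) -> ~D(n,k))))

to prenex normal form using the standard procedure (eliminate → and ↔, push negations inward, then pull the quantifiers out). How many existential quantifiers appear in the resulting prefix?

Eliminate → and ↔ using ¬ and ∨.
  ~(~((~(forall j. ~G(j)) | (exists l. ~D(l,l))) & ~(forall q. forall p. (G(p) | ~D(q,q)))) | ~(exists k. exists n. (~S(n,n) | ~D(n,k))))
Move each ¬ inward, flipping quantifiers it crosses:
  ((exists j. G(j)) | (exists l. ~D(l,l))) & (exists q. exists p. (~G(p) & D(q,q))) & (exists k. exists n. (~S(n,n) | ~D(n,k)))
All bound variables are already distinct, so no renaming is needed.
Extract every quantifier outward, since the variables are now distinct and don't occur free across branches:
  exists j. exists l. exists q. exists p. exists k. exists n. ((G(j) | ~D(l,l)) & ~G(p) & D(q,q) & (~S(n,n) | ~D(n,k)))
The prefix is exists j exists l exists q exists p exists k exists n: 0 universal, 6 existential.

6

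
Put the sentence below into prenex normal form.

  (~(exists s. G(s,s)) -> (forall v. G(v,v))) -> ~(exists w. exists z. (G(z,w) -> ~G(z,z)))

Rewrite implications/biconditionals: A → B as ¬A ∨ B.
  ~(~~(exists s. G(s,s)) | (forall v. G(v,v))) | ~(exists w. exists z. (~G(z,w) | ~G(z,z)))
Drive negations inward (¬∀x A ≡ ∃x ¬A, ¬∃x A ≡ ∀x ¬A, De Morgan for ∧/∨):
  (forall s. ~G(s,s)) & (exists v. ~G(v,v)) | (forall w. forall z. (G(z,w) & G(z,z)))
All bound variables are already distinct, so no renaming is needed.
Extract every quantifier outward, since the variables are now distinct and don't occur free across branches:
  forall s. exists v. forall w. forall z. (~G(s,s) & ~G(v,v) | G(z,w) & G(z,z))

forall s. exists v. forall w. forall z. (~G(s,s) & ~G(v,v) | G(z,w) & G(z,z))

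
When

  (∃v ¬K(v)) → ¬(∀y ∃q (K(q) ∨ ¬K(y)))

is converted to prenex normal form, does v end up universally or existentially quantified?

universal

Eliminate → and ↔ using ¬ and ∨.
  ¬(∃v ¬K(v)) ∨ ¬(∀y ∃q (K(q) ∨ ¬K(y)))
Drive negations inward (¬∀x A ≡ ∃x ¬A, ¬∃x A ≡ ∀x ¬A, De Morgan for ∧/∨):
  (∀v K(v)) ∨ (∃y ∀q (¬K(q) ∧ K(y)))
Finally move all quantifiers to the prefix:
  ∀v ∃y ∀q (K(v) ∨ ¬K(q) ∧ K(y))
The quantifier ∃v sits under an odd number of negations (counting the antecedent side of each →), so it flips to ∀v.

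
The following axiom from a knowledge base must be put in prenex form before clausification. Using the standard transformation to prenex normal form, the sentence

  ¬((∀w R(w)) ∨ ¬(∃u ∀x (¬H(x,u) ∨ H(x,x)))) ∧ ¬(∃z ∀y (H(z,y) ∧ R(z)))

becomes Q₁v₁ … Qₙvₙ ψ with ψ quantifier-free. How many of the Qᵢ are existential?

3

Drive negations inward (¬∀x A ≡ ∃x ¬A, ¬∃x A ≡ ∀x ¬A, De Morgan for ∧/∨):
  (∃w ¬R(w)) ∧ (∃u ∀x (¬H(x,u) ∨ H(x,x))) ∧ (∀z ∃y (¬H(z,y) ∨ ¬R(z)))
All bound variables are already distinct, so no renaming is needed.
Extract every quantifier outward, since the variables are now distinct and don't occur free across branches:
  ∃w ∃u ∀x ∀z ∃y (¬R(w) ∧ (¬H(x,u) ∨ H(x,x)) ∧ (¬H(z,y) ∨ ¬R(z)))
The prefix is ∃w ∃u ∀x ∀z ∃y: 2 universal, 3 existential.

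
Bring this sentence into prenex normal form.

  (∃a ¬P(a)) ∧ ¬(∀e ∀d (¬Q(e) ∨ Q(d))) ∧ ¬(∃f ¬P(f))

Drive negations inward (¬∀x A ≡ ∃x ¬A, ¬∃x A ≡ ∀x ¬A, De Morgan for ∧/∨):
  (∃a ¬P(a)) ∧ (∃e ∃d (Q(e) ∧ ¬Q(d))) ∧ (∀f P(f))
All bound variables are already distinct, so no renaming is needed.
Extract every quantifier outward, since the variables are now distinct and don't occur free across branches:
  ∃a ∃e ∃d ∀f (¬P(a) ∧ Q(e) ∧ ¬Q(d) ∧ P(f))

∃a ∃e ∃d ∀f (¬P(a) ∧ Q(e) ∧ ¬Q(d) ∧ P(f))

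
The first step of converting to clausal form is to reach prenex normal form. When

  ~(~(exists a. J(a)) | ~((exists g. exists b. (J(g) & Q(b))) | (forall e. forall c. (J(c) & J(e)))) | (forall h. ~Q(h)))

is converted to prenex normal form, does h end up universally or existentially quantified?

existential

Drive negations inward (¬∀x A ≡ ∃x ¬A, ¬∃x A ≡ ∀x ¬A, De Morgan for ∧/∨):
  (exists a. J(a)) & ((exists g. exists b. (J(g) & Q(b))) | (forall e. forall c. (J(c) & J(e)))) & (exists h. Q(h))
Finally move all quantifiers to the prefix:
  exists a. exists g. exists b. forall e. forall c. exists h. (J(a) & (J(g) & Q(b) | J(c) & J(e)) & Q(h))
The quantifier forall h sits under an odd number of negations, so it flips to exists h.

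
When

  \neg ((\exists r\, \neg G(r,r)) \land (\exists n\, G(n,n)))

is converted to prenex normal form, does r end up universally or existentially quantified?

universal

Push ¬ through the quantifiers and connectives to reach negation normal form:
  (\forall r\, G(r,r)) \lor (\forall n\, \neg G(n,n))
All bound variables are already distinct, so no renaming is needed.
Extract every quantifier outward, since the variables are now distinct and don't occur free across branches:
  \forall r\, \forall n\, (G(r,r) \lor \neg G(n,n))
The quantifier \exists r sits under an odd number of negations, so it flips to \forall r.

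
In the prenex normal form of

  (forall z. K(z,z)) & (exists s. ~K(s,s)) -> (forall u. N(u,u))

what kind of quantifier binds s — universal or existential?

universal

First replace A → B with ¬A ∨ B.
  ~((forall z. K(z,z)) & (exists s. ~K(s,s))) | (forall u. N(u,u))
Move each ¬ inward, flipping quantifiers it crosses:
  (exists z. ~K(z,z)) | (forall s. K(s,s)) | (forall u. N(u,u))
Finally move all quantifiers to the prefix:
  exists z. forall s. forall u. (~K(z,z) | K(s,s) | N(u,u))
The quantifier exists s sits under an odd number of negations (counting the antecedent side of each →), so it flips to forall s.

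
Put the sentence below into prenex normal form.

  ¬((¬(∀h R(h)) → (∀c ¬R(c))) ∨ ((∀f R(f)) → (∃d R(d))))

Eliminate → and ↔ using ¬ and ∨.
  ¬(¬¬(∀h R(h)) ∨ (∀c ¬R(c)) ∨ ¬(∀f R(f)) ∨ (∃d R(d)))
Drive negations inward (¬∀x A ≡ ∃x ¬A, ¬∃x A ≡ ∀x ¬A, De Morgan for ∧/∨):
  (∃h ¬R(h)) ∧ (∃c R(c)) ∧ (∀f R(f)) ∧ (∀d ¬R(d))
All bound variables are already distinct, so no renaming is needed.
Finally move all quantifiers to the prefix:
  ∃h ∃c ∀f ∀d (¬R(h) ∧ R(c) ∧ R(f) ∧ ¬R(d))

∃h ∃c ∀f ∀d (¬R(h) ∧ R(c) ∧ R(f) ∧ ¬R(d))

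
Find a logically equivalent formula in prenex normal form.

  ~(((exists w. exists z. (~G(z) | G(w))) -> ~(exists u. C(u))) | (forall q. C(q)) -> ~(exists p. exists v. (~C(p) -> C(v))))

Eliminate → and ↔ using ¬ and ∨.
  ~(~(~(exists w. exists z. (~G(z) | G(w))) | ~(exists u. C(u)) | (forall q. C(q))) | ~(exists p. exists v. (~~C(p) | C(v))))
Push ¬ through the quantifiers and connectives to reach negation normal form:
  ((forall w. forall z. (G(z) & ~G(w))) | (forall u. ~C(u)) | (forall q. C(q))) & (exists p. exists v. (C(p) | C(v)))
All bound variables are already distinct, so no renaming is needed.
Pull the quantifiers to the front (each side's bound variable is not free in the other side):
  forall w. forall z. forall u. forall q. exists p. exists v. ((G(z) & ~G(w) | ~C(u) | C(q)) & (C(p) | C(v)))

forall w. forall z. forall u. forall q. exists p. exists v. ((G(z) & ~G(w) | ~C(u) | C(q)) & (C(p) | C(v)))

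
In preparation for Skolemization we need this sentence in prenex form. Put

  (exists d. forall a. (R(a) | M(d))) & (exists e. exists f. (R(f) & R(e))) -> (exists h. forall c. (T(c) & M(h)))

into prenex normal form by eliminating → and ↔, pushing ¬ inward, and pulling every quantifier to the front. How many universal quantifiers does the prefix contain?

4

First replace A → B with ¬A ∨ B.
  ~((exists d. forall a. (R(a) | M(d))) & (exists e. exists f. (R(f) & R(e)))) | (exists h. forall c. (T(c) & M(h)))
Drive negations inward (¬∀x A ≡ ∃x ¬A, ¬∃x A ≡ ∀x ¬A, De Morgan for ∧/∨):
  (forall d. exists a. (~R(a) & ~M(d))) | (forall e. forall f. (~R(f) | ~R(e))) | (exists h. forall c. (T(c) & M(h)))
Pull the quantifiers to the front (each side's bound variable is not free in the other side):
  forall d. exists a. forall e. forall f. exists h. forall c. (~R(a) & ~M(d) | ~R(f) | ~R(e) | T(c) & M(h))
The prefix is forall d exists a forall e forall f exists h forall c: 4 universal, 2 existential.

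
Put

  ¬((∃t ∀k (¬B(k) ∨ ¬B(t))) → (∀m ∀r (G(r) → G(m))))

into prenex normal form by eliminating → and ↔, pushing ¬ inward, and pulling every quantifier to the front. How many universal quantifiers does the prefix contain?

1

Rewrite implications/biconditionals: A → B as ¬A ∨ B.
  ¬(¬(∃t ∀k (¬B(k) ∨ ¬B(t))) ∨ (∀m ∀r (¬G(r) ∨ G(m))))
Move each ¬ inward, flipping quantifiers it crosses:
  (∃t ∀k (¬B(k) ∨ ¬B(t))) ∧ (∃m ∃r (G(r) ∧ ¬G(m)))
Finally move all quantifiers to the prefix:
  ∃t ∀k ∃m ∃r ((¬B(k) ∨ ¬B(t)) ∧ G(r) ∧ ¬G(m))
The prefix is ∃t ∀k ∃m ∃r: 1 universal, 3 existential.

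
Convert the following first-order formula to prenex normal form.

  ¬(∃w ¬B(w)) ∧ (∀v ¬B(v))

Push ¬ through the quantifiers and connectives to reach negation normal form:
  (∀w B(w)) ∧ (∀v ¬B(v))
Pull the quantifiers to the front (each side's bound variable is not free in the other side):
  ∀w ∀v (B(w) ∧ ¬B(v))

∀w ∀v (B(w) ∧ ¬B(v))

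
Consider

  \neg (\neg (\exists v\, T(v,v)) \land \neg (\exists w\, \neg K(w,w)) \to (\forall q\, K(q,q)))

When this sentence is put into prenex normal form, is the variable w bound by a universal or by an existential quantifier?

universal

First replace A → B with ¬A ∨ B.
  \neg (\neg (\neg (\exists v\, T(v,v)) \land \neg (\exists w\, \neg K(w,w))) \lor (\forall q\, K(q,q)))
Drive negations inward (¬∀x A ≡ ∃x ¬A, ¬∃x A ≡ ∀x ¬A, De Morgan for ∧/∨):
  (\forall v\, \neg T(v,v)) \land (\forall w\, K(w,w)) \land (\exists q\, \neg K(q,q))
All bound variables are already distinct, so no renaming is needed.
Finally move all quantifiers to the prefix:
  \forall v\, \forall w\, \exists q\, (\neg T(v,v) \land K(w,w) \land \neg K(q,q))
The quantifier \exists w sits under an odd number of negations (counting the antecedent side of each →), so it flips to \forall w.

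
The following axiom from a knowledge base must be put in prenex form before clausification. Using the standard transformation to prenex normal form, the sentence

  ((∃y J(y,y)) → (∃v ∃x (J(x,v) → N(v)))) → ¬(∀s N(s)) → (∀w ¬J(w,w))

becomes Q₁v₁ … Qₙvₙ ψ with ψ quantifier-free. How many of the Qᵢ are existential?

First replace A → B with ¬A ∨ B.
  ¬(¬(∃y J(y,y)) ∨ (∃v ∃x (¬J(x,v) ∨ N(v)))) ∨ ¬¬(∀s N(s)) ∨ (∀w ¬J(w,w))
Drive negations inward (¬∀x A ≡ ∃x ¬A, ¬∃x A ≡ ∀x ¬A, De Morgan for ∧/∨):
  (∃y J(y,y)) ∧ (∀v ∀x (J(x,v) ∧ ¬N(v))) ∨ (∀s N(s)) ∨ (∀w ¬J(w,w))
Extract every quantifier outward, since the variables are now distinct and don't occur free across branches:
  ∃y ∀v ∀x ∀s ∀w (J(y,y) ∧ J(x,v) ∧ ¬N(v) ∨ N(s) ∨ ¬J(w,w))
The prefix is ∃y ∀v ∀x ∀s ∀w: 4 universal, 1 existential.

1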